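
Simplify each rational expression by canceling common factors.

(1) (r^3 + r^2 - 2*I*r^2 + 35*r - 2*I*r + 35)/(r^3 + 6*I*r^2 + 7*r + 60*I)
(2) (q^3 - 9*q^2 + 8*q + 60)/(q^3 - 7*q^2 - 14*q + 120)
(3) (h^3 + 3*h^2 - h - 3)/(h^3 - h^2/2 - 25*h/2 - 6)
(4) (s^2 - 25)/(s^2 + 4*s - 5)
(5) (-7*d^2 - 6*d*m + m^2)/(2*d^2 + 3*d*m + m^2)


(1) = (r^2 + r*(1 - 7*I) - 7*I)/(r^2 + I*r + 12)
(2) = (q + 2)/(q + 4)
(3) = (2*h^2 - 2)/(2*h^2 - 7*h - 4)
(4) = (s - 5)/(s - 1)
(5) = (-7*d + m)/(2*d + m)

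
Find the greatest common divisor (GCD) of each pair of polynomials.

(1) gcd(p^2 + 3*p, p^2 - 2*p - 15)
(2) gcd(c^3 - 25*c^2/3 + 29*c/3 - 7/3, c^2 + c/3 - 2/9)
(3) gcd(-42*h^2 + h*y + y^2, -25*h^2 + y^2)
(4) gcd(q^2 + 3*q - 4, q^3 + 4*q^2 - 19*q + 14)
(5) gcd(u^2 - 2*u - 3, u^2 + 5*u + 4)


(1) = gcd(p*(p + 3), (p - 5)*(p + 3)) = p + 3
(2) = gcd((c - 7)*(c - 1)*(c - 1/3), (c - 1/3)*(c + 2/3)) = c - 1/3
(3) = 1
(4) = q - 1
(5) = gcd((u - 3)*(u + 1), (u + 1)*(u + 4)) = u + 1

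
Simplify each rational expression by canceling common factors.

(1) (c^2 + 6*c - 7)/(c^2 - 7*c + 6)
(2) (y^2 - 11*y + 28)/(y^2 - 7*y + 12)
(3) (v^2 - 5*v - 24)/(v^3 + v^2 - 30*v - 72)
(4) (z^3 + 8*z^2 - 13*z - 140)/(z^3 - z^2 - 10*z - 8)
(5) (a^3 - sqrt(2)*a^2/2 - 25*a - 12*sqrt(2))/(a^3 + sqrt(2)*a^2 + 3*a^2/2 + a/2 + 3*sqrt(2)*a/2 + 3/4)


(1) = (c + 7)/(c - 6)
(2) = (y - 7)/(y - 3)
(3) = (v - 8)/(v^2 - 2*v - 24)
(4) = (z^2 + 12*z + 35)/(z^2 + 3*z + 2)
(5) = (8*a^2 - 8*sqrt(2)*a - 192)/(8*a^2 + a*(4*sqrt(2) + 12) + 6*sqrt(2))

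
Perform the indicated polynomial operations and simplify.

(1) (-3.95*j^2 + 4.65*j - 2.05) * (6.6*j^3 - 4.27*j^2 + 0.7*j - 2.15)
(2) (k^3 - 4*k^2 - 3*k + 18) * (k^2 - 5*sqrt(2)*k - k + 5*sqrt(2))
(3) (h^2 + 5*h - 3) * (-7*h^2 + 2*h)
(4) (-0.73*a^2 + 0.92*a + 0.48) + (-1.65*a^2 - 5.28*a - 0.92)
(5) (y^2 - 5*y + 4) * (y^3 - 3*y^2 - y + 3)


(1) = -26.07*j^5 + 47.5565*j^4 - 36.1505*j^3 + 20.501*j^2 - 11.4325*j + 4.4075
(2) = k^5 - 5*sqrt(2)*k^4 - 5*k^4 + k^3 + 25*sqrt(2)*k^3 - 5*sqrt(2)*k^2 + 21*k^2 - 105*sqrt(2)*k - 18*k + 90*sqrt(2)
(3) = -7*h^4 - 33*h^3 + 31*h^2 - 6*h
(4) = -2.38*a^2 - 4.36*a - 0.44
(5) = y^5 - 8*y^4 + 18*y^3 - 4*y^2 - 19*y + 12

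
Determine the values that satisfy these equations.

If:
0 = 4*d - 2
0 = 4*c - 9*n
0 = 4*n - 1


Then:
c = 9/16
d = 1/2
n = 1/4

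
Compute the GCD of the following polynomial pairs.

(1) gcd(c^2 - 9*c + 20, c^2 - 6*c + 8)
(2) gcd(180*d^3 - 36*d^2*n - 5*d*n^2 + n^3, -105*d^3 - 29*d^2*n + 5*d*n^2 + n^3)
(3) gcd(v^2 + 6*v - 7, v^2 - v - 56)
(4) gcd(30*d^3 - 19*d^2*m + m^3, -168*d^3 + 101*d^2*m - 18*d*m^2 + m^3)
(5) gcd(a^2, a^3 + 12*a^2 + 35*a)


(1) = gcd((c - 5)*(c - 4), (c - 4)*(c - 2)) = c - 4
(2) = gcd((-6*d + n)*(-5*d + n)*(6*d + n), (-5*d + n)*(3*d + n)*(7*d + n)) = 5*d - n
(3) = gcd((v - 1)*(v + 7), (v - 8)*(v + 7)) = v + 7
(4) = 3*d - m
(5) = a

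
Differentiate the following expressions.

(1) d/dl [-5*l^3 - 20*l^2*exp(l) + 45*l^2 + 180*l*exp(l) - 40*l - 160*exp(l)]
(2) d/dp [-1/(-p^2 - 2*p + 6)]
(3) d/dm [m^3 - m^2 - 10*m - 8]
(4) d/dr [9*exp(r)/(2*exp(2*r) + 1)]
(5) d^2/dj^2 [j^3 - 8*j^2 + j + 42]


(1) = -20*l^2*exp(l) - 15*l^2 + 140*l*exp(l) + 90*l + 20*exp(l) - 40
(2) = 2*(-p - 1)/(p^2 + 2*p - 6)^2
(3) = 3*m^2 - 2*m - 10
(4) = (9 - 18*exp(2*r))*exp(r)/(4*exp(4*r) + 4*exp(2*r) + 1)
(5) = 6*j - 16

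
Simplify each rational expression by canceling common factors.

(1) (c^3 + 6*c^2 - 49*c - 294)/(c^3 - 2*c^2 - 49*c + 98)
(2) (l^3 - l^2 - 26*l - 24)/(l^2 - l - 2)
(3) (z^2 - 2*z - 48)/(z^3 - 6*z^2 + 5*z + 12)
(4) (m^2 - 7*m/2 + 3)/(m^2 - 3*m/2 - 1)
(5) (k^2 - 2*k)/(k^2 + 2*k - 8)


(1) = (c + 6)/(c - 2)
(2) = (l^2 - 2*l - 24)/(l - 2)
(3) = (z^2 - 2*z - 48)/(z^3 - 6*z^2 + 5*z + 12)
(4) = (2*m - 3)/(2*m + 1)
(5) = k/(k + 4)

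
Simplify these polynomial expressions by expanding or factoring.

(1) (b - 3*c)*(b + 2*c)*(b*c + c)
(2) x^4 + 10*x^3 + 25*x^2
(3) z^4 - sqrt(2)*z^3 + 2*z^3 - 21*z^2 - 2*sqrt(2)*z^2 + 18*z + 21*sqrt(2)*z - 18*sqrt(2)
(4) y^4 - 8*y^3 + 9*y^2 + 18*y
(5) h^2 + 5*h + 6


(1) = b^3*c - b^2*c^2 + b^2*c - 6*b*c^3 - b*c^2 - 6*c^3
(2) = x^2*(x + 5)^2
(3) = (z - 3)*(z - 1)*(z + 6)*(z - sqrt(2))
(4) = y*(y - 6)*(y - 3)*(y + 1)
(5) = (h + 2)*(h + 3)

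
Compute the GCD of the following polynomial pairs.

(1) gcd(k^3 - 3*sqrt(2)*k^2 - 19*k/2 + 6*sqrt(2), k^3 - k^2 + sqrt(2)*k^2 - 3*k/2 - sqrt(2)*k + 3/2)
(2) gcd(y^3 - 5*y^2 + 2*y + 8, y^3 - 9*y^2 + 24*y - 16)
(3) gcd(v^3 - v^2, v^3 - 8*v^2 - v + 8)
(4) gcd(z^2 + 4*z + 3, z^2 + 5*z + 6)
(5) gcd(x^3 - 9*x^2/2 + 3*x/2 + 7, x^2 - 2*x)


(1) = k^2 + sqrt(2)*k - 3/2
(2) = y - 4
(3) = gcd(v^2*(v - 1), (v - 8)*(v - 1)*(v + 1)) = v - 1
(4) = z + 3
(5) = gcd((x - 7/2)*(x - 2)*(x + 1), x*(x - 2)) = x - 2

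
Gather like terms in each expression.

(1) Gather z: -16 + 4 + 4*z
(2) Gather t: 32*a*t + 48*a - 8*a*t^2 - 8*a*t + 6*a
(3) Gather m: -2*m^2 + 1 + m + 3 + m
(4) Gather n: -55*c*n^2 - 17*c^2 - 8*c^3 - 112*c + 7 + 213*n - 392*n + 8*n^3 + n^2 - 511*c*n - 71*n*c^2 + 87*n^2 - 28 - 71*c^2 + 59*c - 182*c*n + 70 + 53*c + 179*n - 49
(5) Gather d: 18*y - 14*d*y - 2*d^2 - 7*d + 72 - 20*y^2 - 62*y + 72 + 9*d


(1) = 4*z - 12
(2) = -8*a*t^2 + 24*a*t + 54*a
(3) = -2*m^2 + 2*m + 4
(4) = -8*c^3 - 88*c^2 + 8*n^3 + n^2*(88 - 55*c) + n*(-71*c^2 - 693*c)
(5) = -2*d^2 + d*(2 - 14*y) - 20*y^2 - 44*y + 144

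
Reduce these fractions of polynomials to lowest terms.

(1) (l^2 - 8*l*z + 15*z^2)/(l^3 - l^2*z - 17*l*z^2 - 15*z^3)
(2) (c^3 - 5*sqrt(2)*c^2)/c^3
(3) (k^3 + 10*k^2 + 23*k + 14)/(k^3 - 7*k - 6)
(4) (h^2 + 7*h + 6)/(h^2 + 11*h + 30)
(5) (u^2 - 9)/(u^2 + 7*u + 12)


(1) = (l - 3*z)/(l^2 + 4*l*z + 3*z^2)
(2) = (c - 5*sqrt(2))/c
(3) = (k + 7)/(k - 3)
(4) = (h + 1)/(h + 5)
(5) = (u - 3)/(u + 4)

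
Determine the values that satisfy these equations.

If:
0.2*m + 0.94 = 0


Then:
m = -4.70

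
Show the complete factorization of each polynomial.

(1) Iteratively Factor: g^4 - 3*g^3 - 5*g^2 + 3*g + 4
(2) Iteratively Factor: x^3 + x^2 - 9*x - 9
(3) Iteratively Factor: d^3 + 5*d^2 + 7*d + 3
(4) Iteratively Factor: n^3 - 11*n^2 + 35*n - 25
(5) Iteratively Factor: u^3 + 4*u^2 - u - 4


(1) = (g - 4)*(g^3 + g^2 - g - 1) = (g - 4)*(g - 1)*(g^2 + 2*g + 1) = (g - 4)*(g - 1)*(g + 1)*(g + 1)
(2) = (x + 1)*(x^2 - 9) = (x - 3)*(x + 1)*(x + 3)
(3) = (d + 1)*(d^2 + 4*d + 3) = (d + 1)*(d + 3)*(d + 1)
(4) = (n - 1)*(n^2 - 10*n + 25) = (n - 5)*(n - 1)*(n - 5)
(5) = (u - 1)*(u^2 + 5*u + 4) = (u - 1)*(u + 1)*(u + 4)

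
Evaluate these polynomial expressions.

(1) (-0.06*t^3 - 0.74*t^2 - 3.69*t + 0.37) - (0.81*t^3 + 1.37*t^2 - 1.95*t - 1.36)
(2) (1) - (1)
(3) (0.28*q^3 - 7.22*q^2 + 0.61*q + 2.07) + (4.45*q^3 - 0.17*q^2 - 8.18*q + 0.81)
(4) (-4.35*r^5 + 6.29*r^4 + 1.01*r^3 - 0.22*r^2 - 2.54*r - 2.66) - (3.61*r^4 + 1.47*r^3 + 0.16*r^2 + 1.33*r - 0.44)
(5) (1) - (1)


(1) = -0.87*t^3 - 2.11*t^2 - 1.74*t + 1.73
(2) = 0
(3) = 4.73*q^3 - 7.39*q^2 - 7.57*q + 2.88
(4) = -4.35*r^5 + 2.68*r^4 - 0.46*r^3 - 0.38*r^2 - 3.87*r - 2.22
(5) = 0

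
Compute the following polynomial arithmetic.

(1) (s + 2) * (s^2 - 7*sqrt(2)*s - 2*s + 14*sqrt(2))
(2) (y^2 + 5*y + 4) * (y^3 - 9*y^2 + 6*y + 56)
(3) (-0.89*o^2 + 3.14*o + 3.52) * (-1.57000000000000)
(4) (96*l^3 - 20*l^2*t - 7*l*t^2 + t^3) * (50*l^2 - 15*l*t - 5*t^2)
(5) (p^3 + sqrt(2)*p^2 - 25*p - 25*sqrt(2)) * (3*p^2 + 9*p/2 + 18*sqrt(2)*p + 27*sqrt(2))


(1) = s^3 - 7*sqrt(2)*s^2 - 4*s + 28*sqrt(2)
(2) = y^5 - 4*y^4 - 35*y^3 + 50*y^2 + 304*y + 224
(3) = 1.3973*o^2 - 4.9298*o - 5.5264
(4) = 4800*l^5 - 2440*l^4*t - 530*l^3*t^2 + 255*l^2*t^3 + 20*l*t^4 - 5*t^5
(5) = 3*p^5 + 9*p^4/2 + 21*sqrt(2)*p^4 - 39*p^3 + 63*sqrt(2)*p^3/2 - 525*sqrt(2)*p^2 - 117*p^2/2 - 1575*sqrt(2)*p/2 - 900*p - 1350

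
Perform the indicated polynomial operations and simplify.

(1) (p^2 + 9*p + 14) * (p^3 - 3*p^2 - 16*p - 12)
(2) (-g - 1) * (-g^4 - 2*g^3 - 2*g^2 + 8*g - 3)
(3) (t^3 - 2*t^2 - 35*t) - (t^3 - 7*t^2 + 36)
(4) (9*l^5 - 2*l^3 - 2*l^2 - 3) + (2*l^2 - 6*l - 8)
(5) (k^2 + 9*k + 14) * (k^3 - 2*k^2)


(1) = p^5 + 6*p^4 - 29*p^3 - 198*p^2 - 332*p - 168
(2) = g^5 + 3*g^4 + 4*g^3 - 6*g^2 - 5*g + 3
(3) = 5*t^2 - 35*t - 36
(4) = 9*l^5 - 2*l^3 - 6*l - 11
(5) = k^5 + 7*k^4 - 4*k^3 - 28*k^2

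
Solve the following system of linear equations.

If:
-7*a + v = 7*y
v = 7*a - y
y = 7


Then:
No Solution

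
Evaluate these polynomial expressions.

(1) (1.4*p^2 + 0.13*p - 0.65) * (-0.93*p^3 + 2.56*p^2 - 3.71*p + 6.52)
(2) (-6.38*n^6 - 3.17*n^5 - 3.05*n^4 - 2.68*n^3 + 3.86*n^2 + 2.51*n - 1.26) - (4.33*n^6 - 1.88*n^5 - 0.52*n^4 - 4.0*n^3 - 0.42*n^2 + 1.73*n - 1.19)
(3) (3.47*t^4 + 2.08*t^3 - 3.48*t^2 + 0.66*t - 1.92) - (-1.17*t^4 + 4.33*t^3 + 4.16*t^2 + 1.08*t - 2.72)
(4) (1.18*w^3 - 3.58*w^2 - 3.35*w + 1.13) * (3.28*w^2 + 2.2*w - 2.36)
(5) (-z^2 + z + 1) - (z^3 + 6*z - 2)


(1) = -1.302*p^5 + 3.4631*p^4 - 4.2567*p^3 + 6.9817*p^2 + 3.2591*p - 4.238
(2) = -10.71*n^6 - 1.29*n^5 - 2.53*n^4 + 1.32*n^3 + 4.28*n^2 + 0.78*n - 0.07
(3) = 4.64*t^4 - 2.25*t^3 - 7.64*t^2 - 0.42*t + 0.8
(4) = 3.8704*w^5 - 9.1464*w^4 - 21.6488*w^3 + 4.7852*w^2 + 10.392*w - 2.6668
(5) = -z^3 - z^2 - 5*z + 3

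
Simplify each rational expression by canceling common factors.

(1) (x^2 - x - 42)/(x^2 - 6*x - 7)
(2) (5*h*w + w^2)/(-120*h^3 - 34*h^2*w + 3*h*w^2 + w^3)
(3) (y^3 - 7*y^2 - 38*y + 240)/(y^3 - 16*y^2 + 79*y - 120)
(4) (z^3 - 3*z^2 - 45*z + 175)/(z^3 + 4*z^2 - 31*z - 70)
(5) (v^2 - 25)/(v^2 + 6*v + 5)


(1) = (x + 6)/(x + 1)
(2) = w/(-24*h^2 - 2*h*w + w^2)
(3) = (y + 6)/(y - 3)
(4) = (z - 5)/(z + 2)
(5) = (v - 5)/(v + 1)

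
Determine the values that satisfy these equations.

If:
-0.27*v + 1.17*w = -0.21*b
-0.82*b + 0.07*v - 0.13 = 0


Then:
b = 0.39622641509434*w - 0.169811320754717
v = 4.64150943396226*w - 0.132075471698113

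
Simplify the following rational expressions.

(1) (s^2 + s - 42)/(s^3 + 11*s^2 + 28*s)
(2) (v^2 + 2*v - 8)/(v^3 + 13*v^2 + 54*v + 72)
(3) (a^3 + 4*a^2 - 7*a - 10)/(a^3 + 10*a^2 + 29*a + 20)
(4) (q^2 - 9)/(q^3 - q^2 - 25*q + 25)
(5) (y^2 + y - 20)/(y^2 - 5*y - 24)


(1) = (s - 6)/(s^2 + 4*s)
(2) = (v - 2)/(v^2 + 9*v + 18)
(3) = (a - 2)/(a + 4)
(4) = (q^2 - 9)/(q^3 - q^2 - 25*q + 25)
(5) = (y^2 + y - 20)/(y^2 - 5*y - 24)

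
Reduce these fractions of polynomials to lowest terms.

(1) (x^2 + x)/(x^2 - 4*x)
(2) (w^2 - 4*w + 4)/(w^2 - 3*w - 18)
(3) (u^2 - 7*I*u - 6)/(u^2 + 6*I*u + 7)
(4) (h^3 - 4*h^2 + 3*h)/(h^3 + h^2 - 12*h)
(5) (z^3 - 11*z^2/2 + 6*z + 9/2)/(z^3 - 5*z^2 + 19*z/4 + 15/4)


(1) = (x + 1)/(x - 4)
(2) = (w^2 - 4*w + 4)/(w^2 - 3*w - 18)
(3) = (u - 6*I)/(u + 7*I)
(4) = (h - 1)/(h + 4)
(5) = (2*z - 6)/(2*z - 5)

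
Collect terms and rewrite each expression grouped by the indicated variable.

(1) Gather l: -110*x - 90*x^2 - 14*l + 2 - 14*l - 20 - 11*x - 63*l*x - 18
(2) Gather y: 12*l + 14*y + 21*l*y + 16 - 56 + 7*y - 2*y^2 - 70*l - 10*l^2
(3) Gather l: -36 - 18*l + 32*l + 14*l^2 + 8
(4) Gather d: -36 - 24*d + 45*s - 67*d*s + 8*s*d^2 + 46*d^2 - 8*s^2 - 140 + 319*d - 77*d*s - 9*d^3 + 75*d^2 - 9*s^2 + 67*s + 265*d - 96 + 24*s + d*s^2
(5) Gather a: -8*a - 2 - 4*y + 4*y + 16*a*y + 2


(1) = l*(-63*x - 28) - 90*x^2 - 121*x - 36
(2) = -10*l^2 - 58*l - 2*y^2 + y*(21*l + 21) - 40
(3) = 14*l^2 + 14*l - 28
(4) = -9*d^3 + d^2*(8*s + 121) + d*(s^2 - 144*s + 560) - 17*s^2 + 136*s - 272
(5) = a*(16*y - 8)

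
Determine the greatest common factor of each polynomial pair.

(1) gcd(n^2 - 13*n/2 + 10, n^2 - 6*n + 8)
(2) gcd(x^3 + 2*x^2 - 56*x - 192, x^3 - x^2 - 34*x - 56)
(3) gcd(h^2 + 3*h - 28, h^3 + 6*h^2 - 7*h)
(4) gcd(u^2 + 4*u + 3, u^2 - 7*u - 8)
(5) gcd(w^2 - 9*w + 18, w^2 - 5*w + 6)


(1) = n - 4
(2) = x + 4
(3) = h + 7
(4) = u + 1
(5) = w - 3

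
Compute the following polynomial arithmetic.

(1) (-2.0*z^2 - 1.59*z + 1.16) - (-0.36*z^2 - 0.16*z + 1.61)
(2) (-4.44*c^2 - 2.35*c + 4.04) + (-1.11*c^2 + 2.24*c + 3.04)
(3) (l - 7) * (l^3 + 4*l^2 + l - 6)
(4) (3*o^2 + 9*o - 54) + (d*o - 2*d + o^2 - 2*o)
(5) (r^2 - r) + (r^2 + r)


(1) = -1.64*z^2 - 1.43*z - 0.45
(2) = -5.55*c^2 - 0.11*c + 7.08
(3) = l^4 - 3*l^3 - 27*l^2 - 13*l + 42
(4) = d*o - 2*d + 4*o^2 + 7*o - 54
(5) = 2*r^2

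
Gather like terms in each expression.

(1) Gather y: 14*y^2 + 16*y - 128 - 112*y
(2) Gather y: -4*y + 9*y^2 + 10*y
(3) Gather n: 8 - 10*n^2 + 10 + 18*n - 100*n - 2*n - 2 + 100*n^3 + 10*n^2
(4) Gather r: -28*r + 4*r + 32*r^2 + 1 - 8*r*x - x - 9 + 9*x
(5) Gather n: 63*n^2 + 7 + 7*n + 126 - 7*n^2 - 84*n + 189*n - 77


(1) = 14*y^2 - 96*y - 128
(2) = 9*y^2 + 6*y
(3) = 100*n^3 - 84*n + 16
(4) = 32*r^2 + r*(-8*x - 24) + 8*x - 8
(5) = 56*n^2 + 112*n + 56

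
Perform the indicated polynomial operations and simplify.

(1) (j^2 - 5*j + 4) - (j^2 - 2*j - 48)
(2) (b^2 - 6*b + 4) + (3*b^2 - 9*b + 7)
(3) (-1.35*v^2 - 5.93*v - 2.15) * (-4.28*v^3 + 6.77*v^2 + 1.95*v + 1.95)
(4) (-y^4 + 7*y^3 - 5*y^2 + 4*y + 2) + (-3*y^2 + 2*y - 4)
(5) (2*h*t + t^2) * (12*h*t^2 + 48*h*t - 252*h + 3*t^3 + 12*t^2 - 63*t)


(1) = 52 - 3*j
(2) = 4*b^2 - 15*b + 11
(3) = 5.778*v^5 + 16.2409*v^4 - 33.5766*v^3 - 28.7515*v^2 - 15.756*v - 4.1925
(4) = -y^4 + 7*y^3 - 8*y^2 + 6*y - 2
(5) = 24*h^2*t^3 + 96*h^2*t^2 - 504*h^2*t + 18*h*t^4 + 72*h*t^3 - 378*h*t^2 + 3*t^5 + 12*t^4 - 63*t^3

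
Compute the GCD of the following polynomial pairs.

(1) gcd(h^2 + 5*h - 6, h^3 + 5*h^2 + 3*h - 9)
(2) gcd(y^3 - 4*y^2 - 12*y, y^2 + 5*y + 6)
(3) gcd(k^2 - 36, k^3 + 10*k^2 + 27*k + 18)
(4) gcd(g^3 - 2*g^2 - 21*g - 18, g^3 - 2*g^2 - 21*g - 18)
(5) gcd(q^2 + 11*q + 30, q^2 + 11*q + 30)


(1) = gcd((h - 1)*(h + 6), (h - 1)*(h + 3)^2) = h - 1
(2) = y + 2
(3) = gcd((k - 6)*(k + 6), (k + 1)*(k + 3)*(k + 6)) = k + 6
(4) = gcd((g - 6)*(g + 1)*(g + 3), (g - 6)*(g + 1)*(g + 3)) = g^3 - 2*g^2 - 21*g - 18
(5) = q^2 + 11*q + 30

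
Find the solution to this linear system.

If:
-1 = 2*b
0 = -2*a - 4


Then:
a = -2
b = -1/2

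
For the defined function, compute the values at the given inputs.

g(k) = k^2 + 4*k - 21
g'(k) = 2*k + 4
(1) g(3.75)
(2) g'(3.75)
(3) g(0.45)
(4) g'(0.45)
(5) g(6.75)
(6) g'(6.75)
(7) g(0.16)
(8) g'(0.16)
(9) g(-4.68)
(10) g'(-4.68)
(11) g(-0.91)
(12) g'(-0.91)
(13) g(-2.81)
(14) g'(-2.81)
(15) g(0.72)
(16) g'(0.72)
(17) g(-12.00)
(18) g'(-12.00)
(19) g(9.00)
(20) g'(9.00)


(1) = 8.06
(2) = 11.50
(3) = -19.00
(4) = 4.90
(5) = 51.56
(6) = 17.50
(7) = -20.33
(8) = 4.32
(9) = -17.82
(10) = -5.36
(11) = -23.81
(12) = 2.18
(13) = -24.34
(14) = -1.62
(15) = -17.60
(16) = 5.44
(17) = 75.00
(18) = -20.00
(19) = 96.00
(20) = 22.00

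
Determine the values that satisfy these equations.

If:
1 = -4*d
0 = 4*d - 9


Then:
No Solution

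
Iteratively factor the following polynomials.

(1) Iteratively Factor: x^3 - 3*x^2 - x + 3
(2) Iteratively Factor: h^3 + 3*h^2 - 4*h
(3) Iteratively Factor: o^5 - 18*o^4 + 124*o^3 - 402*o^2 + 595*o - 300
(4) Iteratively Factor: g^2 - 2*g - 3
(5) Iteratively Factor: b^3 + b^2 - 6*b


(1) = (x - 3)*(x^2 - 1) = (x - 3)*(x + 1)*(x - 1)
(2) = (h)*(h^2 + 3*h - 4) = h*(h + 4)*(h - 1)
(3) = (o - 4)*(o^4 - 14*o^3 + 68*o^2 - 130*o + 75) = (o - 5)*(o - 4)*(o^3 - 9*o^2 + 23*o - 15) = (o - 5)^2*(o - 4)*(o^2 - 4*o + 3) = (o - 5)^2*(o - 4)*(o - 3)*(o - 1)
(4) = (g + 1)*(g - 3)
(5) = (b + 3)*(b^2 - 2*b) = b*(b + 3)*(b - 2)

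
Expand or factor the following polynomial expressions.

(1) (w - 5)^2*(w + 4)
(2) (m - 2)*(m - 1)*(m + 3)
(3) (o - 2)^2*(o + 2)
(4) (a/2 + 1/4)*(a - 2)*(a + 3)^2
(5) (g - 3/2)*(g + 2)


(1) = w^3 - 6*w^2 - 15*w + 100
(2) = m^3 - 7*m + 6
(3) = o^3 - 2*o^2 - 4*o + 8
(4) = a^4/2 + 9*a^3/4 - a^2/2 - 39*a/4 - 9/2
(5) = g^2 + g/2 - 3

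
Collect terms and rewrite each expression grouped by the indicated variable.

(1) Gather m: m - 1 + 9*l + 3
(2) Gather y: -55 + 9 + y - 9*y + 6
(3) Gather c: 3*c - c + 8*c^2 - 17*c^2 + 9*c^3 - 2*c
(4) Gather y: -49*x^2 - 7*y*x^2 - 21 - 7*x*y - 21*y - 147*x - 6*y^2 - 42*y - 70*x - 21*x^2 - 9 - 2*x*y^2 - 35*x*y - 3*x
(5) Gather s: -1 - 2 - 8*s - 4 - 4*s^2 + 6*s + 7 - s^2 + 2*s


(1) = 9*l + m + 2
(2) = -8*y - 40
(3) = 9*c^3 - 9*c^2
(4) = -70*x^2 - 220*x + y^2*(-2*x - 6) + y*(-7*x^2 - 42*x - 63) - 30
(5) = -5*s^2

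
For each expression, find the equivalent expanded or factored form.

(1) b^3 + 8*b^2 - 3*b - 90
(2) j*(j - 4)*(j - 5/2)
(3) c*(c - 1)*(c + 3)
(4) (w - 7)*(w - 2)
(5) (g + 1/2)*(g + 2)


(1) = (b - 3)*(b + 5)*(b + 6)
(2) = j^3 - 13*j^2/2 + 10*j
(3) = c^3 + 2*c^2 - 3*c
(4) = w^2 - 9*w + 14
(5) = g^2 + 5*g/2 + 1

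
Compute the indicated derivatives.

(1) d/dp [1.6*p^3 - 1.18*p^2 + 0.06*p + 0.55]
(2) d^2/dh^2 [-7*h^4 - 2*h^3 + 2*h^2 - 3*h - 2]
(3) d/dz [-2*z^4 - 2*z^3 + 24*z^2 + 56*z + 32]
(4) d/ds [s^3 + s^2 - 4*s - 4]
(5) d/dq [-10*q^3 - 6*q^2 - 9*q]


(1) = 4.8*p^2 - 2.36*p + 0.06
(2) = -84*h^2 - 12*h + 4
(3) = -8*z^3 - 6*z^2 + 48*z + 56
(4) = 3*s^2 + 2*s - 4
(5) = -30*q^2 - 12*q - 9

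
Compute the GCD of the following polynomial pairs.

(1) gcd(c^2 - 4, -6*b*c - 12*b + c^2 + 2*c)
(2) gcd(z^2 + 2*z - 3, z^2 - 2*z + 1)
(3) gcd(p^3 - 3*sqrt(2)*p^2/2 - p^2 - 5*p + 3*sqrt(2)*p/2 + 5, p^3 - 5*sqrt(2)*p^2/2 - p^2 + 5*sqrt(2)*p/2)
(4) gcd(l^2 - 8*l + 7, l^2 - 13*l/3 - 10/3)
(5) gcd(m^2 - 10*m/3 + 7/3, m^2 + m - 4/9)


(1) = c + 2
(2) = z - 1
(3) = gcd((p - 1)*(p - 5*sqrt(2)/2)*(p + sqrt(2)), p*(p - 1)*(p - 5*sqrt(2)/2)) = p^2 + p*(-5*sqrt(2)/2 - 1) + 5*sqrt(2)/2
(4) = gcd((l - 7)*(l - 1), (l - 5)*(l + 2/3)) = 1
(5) = 1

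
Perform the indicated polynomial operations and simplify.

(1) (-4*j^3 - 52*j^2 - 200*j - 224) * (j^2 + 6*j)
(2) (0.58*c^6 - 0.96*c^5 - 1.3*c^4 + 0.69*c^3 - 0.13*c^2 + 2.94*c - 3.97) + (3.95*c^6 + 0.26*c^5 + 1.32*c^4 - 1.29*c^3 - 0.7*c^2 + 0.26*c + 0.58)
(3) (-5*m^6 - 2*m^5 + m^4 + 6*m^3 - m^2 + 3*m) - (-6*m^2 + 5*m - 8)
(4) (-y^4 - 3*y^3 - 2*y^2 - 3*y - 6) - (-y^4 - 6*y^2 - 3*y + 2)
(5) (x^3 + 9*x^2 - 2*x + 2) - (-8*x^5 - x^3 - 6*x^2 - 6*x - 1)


(1) = -4*j^5 - 76*j^4 - 512*j^3 - 1424*j^2 - 1344*j
(2) = 4.53*c^6 - 0.7*c^5 + 0.02*c^4 - 0.6*c^3 - 0.83*c^2 + 3.2*c - 3.39
(3) = -5*m^6 - 2*m^5 + m^4 + 6*m^3 + 5*m^2 - 2*m + 8
(4) = -3*y^3 + 4*y^2 - 8
(5) = 8*x^5 + 2*x^3 + 15*x^2 + 4*x + 3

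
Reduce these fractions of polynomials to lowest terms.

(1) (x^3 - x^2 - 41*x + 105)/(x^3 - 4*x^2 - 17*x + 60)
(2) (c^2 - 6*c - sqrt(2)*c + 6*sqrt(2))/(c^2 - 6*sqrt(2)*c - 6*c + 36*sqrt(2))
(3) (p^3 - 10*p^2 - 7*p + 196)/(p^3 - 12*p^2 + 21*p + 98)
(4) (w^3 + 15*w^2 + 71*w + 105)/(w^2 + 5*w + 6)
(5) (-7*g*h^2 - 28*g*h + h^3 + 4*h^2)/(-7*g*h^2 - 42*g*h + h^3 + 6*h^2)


(1) = (x + 7)/(x + 4)
(2) = (c - sqrt(2))/(c - 6*sqrt(2))
(3) = (p + 4)/(p + 2)
(4) = (w^2 + 12*w + 35)/(w + 2)
(5) = (h + 4)/(h + 6)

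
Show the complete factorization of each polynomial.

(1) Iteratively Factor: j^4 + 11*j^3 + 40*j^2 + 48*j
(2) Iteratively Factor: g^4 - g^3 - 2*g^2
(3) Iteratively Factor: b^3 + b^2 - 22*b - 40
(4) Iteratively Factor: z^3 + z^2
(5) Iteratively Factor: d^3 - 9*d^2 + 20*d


(1) = (j + 3)*(j^3 + 8*j^2 + 16*j) = (j + 3)*(j + 4)*(j^2 + 4*j) = j*(j + 3)*(j + 4)*(j + 4)
(2) = (g - 2)*(g^3 + g^2) = g*(g - 2)*(g^2 + g) = g^2*(g - 2)*(g + 1)
(3) = (b + 2)*(b^2 - b - 20) = (b - 5)*(b + 2)*(b + 4)
(4) = (z)*(z^2 + z) = z^2*(z + 1)
(5) = (d - 4)*(d^2 - 5*d) = d*(d - 4)*(d - 5)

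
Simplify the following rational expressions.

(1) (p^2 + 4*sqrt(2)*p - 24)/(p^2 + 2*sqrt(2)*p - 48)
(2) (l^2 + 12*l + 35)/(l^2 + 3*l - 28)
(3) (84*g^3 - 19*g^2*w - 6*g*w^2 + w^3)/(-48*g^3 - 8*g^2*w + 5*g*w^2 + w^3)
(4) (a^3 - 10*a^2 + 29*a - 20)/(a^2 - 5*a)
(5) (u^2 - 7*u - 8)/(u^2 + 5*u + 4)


(1) = (p - 2*sqrt(2))/(p - 4*sqrt(2))
(2) = (l + 5)/(l - 4)
(3) = (-7*g + w)/(4*g + w)
(4) = (a^2 - 5*a + 4)/a
(5) = (u - 8)/(u + 4)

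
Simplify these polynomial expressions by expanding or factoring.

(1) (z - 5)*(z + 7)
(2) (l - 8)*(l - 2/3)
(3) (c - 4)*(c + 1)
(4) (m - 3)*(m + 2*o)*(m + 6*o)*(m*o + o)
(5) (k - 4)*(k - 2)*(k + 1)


(1) = z^2 + 2*z - 35
(2) = l^2 - 26*l/3 + 16/3
(3) = c^2 - 3*c - 4
(4) = m^4*o + 8*m^3*o^2 - 2*m^3*o + 12*m^2*o^3 - 16*m^2*o^2 - 3*m^2*o - 24*m*o^3 - 24*m*o^2 - 36*o^3
(5) = k^3 - 5*k^2 + 2*k + 8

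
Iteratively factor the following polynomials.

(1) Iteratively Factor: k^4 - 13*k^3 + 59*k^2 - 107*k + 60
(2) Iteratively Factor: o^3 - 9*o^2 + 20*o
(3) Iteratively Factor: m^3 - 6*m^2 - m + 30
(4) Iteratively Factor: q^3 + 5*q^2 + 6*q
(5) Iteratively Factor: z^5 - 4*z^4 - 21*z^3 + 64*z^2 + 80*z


(1) = (k - 1)*(k^3 - 12*k^2 + 47*k - 60) = (k - 3)*(k - 1)*(k^2 - 9*k + 20) = (k - 5)*(k - 3)*(k - 1)*(k - 4)
(2) = (o - 4)*(o^2 - 5*o) = (o - 5)*(o - 4)*(o)
(3) = (m - 3)*(m^2 - 3*m - 10) = (m - 5)*(m - 3)*(m + 2)
(4) = (q)*(q^2 + 5*q + 6) = q*(q + 3)*(q + 2)
(5) = (z - 4)*(z^4 - 21*z^2 - 20*z) = (z - 5)*(z - 4)*(z^3 + 5*z^2 + 4*z) = (z - 5)*(z - 4)*(z + 4)*(z^2 + z) = z*(z - 5)*(z - 4)*(z + 4)*(z + 1)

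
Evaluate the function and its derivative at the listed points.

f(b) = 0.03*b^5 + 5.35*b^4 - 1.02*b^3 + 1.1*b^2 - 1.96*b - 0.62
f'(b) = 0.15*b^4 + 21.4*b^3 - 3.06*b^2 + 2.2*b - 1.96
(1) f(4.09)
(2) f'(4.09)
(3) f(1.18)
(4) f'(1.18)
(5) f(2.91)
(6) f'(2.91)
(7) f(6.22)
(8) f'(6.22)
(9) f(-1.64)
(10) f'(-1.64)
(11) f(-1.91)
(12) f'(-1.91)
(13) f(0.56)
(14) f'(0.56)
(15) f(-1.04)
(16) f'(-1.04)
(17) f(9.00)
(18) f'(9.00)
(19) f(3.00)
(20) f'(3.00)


(1) = 1471.40
(2) = 1461.97
(3) = 7.36
(4) = 31.83
(5) = 367.76
(6) = 516.63
(7) = 8071.43
(8) = 5267.59
(9) = 48.40
(10) = -107.11
(11) = 84.68
(12) = -164.44
(13) = -1.02
(14) = 2.09
(15) = 9.98
(16) = -31.45
(17) = 36200.08
(18) = 16354.73
(19) = 416.50
(20) = 567.05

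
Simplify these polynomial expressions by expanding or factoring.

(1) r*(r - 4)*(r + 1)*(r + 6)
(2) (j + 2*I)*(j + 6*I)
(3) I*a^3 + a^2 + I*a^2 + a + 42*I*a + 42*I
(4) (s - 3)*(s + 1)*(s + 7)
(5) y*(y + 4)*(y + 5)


(1) = r^4 + 3*r^3 - 22*r^2 - 24*r
(2) = j^2 + 8*I*j - 12
(3) = (a - 7*I)*(a + 6*I)*(I*a + I)
(4) = s^3 + 5*s^2 - 17*s - 21
(5) = y^3 + 9*y^2 + 20*y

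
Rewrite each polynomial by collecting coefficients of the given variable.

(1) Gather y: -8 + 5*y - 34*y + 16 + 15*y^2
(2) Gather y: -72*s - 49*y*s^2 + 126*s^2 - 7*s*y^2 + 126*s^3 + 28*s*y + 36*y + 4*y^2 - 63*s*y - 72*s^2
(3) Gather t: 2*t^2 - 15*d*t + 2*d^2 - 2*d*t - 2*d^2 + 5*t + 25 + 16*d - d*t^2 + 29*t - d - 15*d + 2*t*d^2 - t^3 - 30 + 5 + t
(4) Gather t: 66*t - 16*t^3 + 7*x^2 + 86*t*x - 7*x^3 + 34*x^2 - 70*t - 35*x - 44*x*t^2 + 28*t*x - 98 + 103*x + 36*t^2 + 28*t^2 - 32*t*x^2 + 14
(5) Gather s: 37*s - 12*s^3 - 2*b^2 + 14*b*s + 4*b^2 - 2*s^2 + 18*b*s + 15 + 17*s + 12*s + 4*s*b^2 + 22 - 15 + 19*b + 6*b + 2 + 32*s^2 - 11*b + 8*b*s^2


(1) = 15*y^2 - 29*y + 8
(2) = 126*s^3 + 54*s^2 - 72*s + y^2*(4 - 7*s) + y*(-49*s^2 - 35*s + 36)
(3) = -t^3 + t^2*(2 - d) + t*(2*d^2 - 17*d + 35)
(4) = -16*t^3 + t^2*(64 - 44*x) + t*(-32*x^2 + 114*x - 4) - 7*x^3 + 41*x^2 + 68*x - 84
(5) = 2*b^2 + 14*b - 12*s^3 + s^2*(8*b + 30) + s*(4*b^2 + 32*b + 66) + 24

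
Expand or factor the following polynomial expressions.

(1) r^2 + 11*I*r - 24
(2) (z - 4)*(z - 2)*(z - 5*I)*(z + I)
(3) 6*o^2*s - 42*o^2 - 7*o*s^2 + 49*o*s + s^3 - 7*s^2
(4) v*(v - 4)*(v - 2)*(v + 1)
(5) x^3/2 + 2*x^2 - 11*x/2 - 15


(1) = (r + 3*I)*(r + 8*I)
(2) = z^4 - 6*z^3 - 4*I*z^3 + 13*z^2 + 24*I*z^2 - 30*z - 32*I*z + 40
(3) = (-6*o + s)*(-o + s)*(s - 7)
(4) = v^4 - 5*v^3 + 2*v^2 + 8*v
(5) = (x/2 + 1)*(x - 3)*(x + 5)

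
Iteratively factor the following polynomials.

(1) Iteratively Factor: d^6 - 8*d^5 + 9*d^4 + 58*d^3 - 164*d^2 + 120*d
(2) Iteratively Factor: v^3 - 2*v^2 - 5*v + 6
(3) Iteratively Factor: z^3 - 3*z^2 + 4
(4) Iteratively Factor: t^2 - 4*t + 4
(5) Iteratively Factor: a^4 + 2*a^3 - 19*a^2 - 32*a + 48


(1) = (d + 3)*(d^5 - 11*d^4 + 42*d^3 - 68*d^2 + 40*d) = (d - 5)*(d + 3)*(d^4 - 6*d^3 + 12*d^2 - 8*d) = (d - 5)*(d - 2)*(d + 3)*(d^3 - 4*d^2 + 4*d) = (d - 5)*(d - 2)^2*(d + 3)*(d^2 - 2*d) = d*(d - 5)*(d - 2)^2*(d + 3)*(d - 2)
(2) = (v + 2)*(v^2 - 4*v + 3) = (v - 1)*(v + 2)*(v - 3)
(3) = (z - 2)*(z^2 - z - 2) = (z - 2)^2*(z + 1)
(4) = (t - 2)*(t - 2)
(5) = (a - 1)*(a^3 + 3*a^2 - 16*a - 48) = (a - 4)*(a - 1)*(a^2 + 7*a + 12) = (a - 4)*(a - 1)*(a + 3)*(a + 4)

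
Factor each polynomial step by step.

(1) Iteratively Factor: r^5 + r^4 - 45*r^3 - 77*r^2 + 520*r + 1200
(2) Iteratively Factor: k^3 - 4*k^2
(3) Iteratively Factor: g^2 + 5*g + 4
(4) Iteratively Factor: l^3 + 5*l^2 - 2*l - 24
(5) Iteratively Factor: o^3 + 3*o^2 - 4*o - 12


(1) = (r - 5)*(r^4 + 6*r^3 - 15*r^2 - 152*r - 240) = (r - 5)^2*(r^3 + 11*r^2 + 40*r + 48) = (r - 5)^2*(r + 4)*(r^2 + 7*r + 12) = (r - 5)^2*(r + 3)*(r + 4)*(r + 4)
(2) = (k)*(k^2 - 4*k) = k^2*(k - 4)
(3) = (g + 4)*(g + 1)
(4) = (l + 4)*(l^2 + l - 6) = (l - 2)*(l + 4)*(l + 3)
(5) = (o - 2)*(o^2 + 5*o + 6) = (o - 2)*(o + 2)*(o + 3)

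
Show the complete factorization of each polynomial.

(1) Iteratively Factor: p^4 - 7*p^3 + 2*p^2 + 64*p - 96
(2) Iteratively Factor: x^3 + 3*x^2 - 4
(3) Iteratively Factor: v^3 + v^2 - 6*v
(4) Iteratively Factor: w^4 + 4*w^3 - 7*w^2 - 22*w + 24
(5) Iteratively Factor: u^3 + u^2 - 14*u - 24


(1) = (p - 4)*(p^3 - 3*p^2 - 10*p + 24) = (p - 4)^2*(p^2 + p - 6) = (p - 4)^2*(p - 2)*(p + 3)
(2) = (x + 2)*(x^2 + x - 2) = (x + 2)^2*(x - 1)
(3) = (v)*(v^2 + v - 6) = v*(v + 3)*(v - 2)
(4) = (w - 1)*(w^3 + 5*w^2 - 2*w - 24) = (w - 1)*(w + 3)*(w^2 + 2*w - 8) = (w - 2)*(w - 1)*(w + 3)*(w + 4)
(5) = (u - 4)*(u^2 + 5*u + 6) = (u - 4)*(u + 2)*(u + 3)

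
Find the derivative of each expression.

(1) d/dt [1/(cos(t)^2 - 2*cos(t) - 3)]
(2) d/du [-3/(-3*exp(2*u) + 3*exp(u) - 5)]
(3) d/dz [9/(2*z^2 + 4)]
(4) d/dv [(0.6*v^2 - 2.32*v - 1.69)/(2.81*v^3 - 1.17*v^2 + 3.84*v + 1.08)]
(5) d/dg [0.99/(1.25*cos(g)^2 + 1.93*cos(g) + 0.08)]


(1) = 2*(cos(t) - 1)*sin(t)/(sin(t)^2 + 2*cos(t) + 2)^2
(2) = (9 - 18*exp(u))*exp(u)/(3*exp(2*u) - 3*exp(u) + 5)^2
(3) = -9*z/(z^2 + 2)^2
(4) = (-1.686*v^4 + 13.0384*v^3 + 13.8363*v^2 - 2.6586*v + 3.984)/(7.8961*v^6 - 6.5754*v^5 + 22.9497*v^4 - 2.916*v^3 + 12.2184*v^2 + 8.2944*v + 1.1664)
(5) = (2.475*cos(g) + 1.9107)*sin(g)/(1.25*cos(g)^2 + 1.93*cos(g) + 0.08)^2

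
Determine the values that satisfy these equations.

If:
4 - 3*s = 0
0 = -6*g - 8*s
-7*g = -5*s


Then:
No Solution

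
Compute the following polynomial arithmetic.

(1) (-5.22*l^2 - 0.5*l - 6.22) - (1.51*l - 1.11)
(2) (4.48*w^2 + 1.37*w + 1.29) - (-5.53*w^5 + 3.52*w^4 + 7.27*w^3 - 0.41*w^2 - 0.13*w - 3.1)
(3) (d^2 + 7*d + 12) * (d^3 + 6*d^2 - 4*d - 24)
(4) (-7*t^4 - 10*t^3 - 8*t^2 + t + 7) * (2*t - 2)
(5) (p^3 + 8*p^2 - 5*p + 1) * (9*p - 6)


(1) = -5.22*l^2 - 2.01*l - 5.11
(2) = 5.53*w^5 - 3.52*w^4 - 7.27*w^3 + 4.89*w^2 + 1.5*w + 4.39
(3) = d^5 + 13*d^4 + 50*d^3 + 20*d^2 - 216*d - 288
(4) = -14*t^5 - 6*t^4 + 4*t^3 + 18*t^2 + 12*t - 14
(5) = 9*p^4 + 66*p^3 - 93*p^2 + 39*p - 6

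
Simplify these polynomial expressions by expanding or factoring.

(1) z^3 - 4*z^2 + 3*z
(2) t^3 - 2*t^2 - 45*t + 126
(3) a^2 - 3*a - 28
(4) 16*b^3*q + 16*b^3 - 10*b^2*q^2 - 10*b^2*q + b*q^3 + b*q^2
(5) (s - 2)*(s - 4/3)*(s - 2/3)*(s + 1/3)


(1) = z*(z - 3)*(z - 1)
(2) = (t - 6)*(t - 3)*(t + 7)
(3) = (a - 7)*(a + 4)
(4) = (-8*b + q)*(-2*b + q)*(b*q + b)
(5) = s^4 - 11*s^3/3 + 32*s^2/9 - 4*s/27 - 16/27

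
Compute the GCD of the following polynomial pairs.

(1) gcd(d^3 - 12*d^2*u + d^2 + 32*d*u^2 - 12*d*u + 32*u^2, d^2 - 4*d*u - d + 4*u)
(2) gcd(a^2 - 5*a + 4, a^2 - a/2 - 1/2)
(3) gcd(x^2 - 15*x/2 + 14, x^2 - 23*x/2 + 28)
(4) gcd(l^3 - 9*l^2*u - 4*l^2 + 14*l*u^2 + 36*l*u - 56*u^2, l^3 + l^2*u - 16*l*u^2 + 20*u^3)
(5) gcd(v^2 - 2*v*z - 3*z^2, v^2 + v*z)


(1) = gcd((d + 1)*(d - 8*u)*(d - 4*u), (d - 1)*(d - 4*u)) = -d + 4*u
(2) = a - 1
(3) = gcd((x - 4)*(x - 7/2), (x - 8)*(x - 7/2)) = x - 7/2
(4) = -l + 2*u
(5) = gcd((v - 3*z)*(v + z), v*(v + z)) = v + z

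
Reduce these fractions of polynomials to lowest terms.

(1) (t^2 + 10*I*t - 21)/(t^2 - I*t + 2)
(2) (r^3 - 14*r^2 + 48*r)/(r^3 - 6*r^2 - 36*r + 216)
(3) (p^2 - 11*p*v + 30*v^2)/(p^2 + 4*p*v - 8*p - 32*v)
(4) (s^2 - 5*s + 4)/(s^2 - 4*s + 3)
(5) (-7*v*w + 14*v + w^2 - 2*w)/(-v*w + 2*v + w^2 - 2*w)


(1) = (t^2 + 10*I*t - 21)/(t^2 - I*t + 2)
(2) = (r^2 - 8*r)/(r^2 - 36)
(3) = (p^2 - 11*p*v + 30*v^2)/(p^2 + 4*p*v - 8*p - 32*v)
(4) = (s - 4)/(s - 3)
(5) = (7*v - w)/(v - w)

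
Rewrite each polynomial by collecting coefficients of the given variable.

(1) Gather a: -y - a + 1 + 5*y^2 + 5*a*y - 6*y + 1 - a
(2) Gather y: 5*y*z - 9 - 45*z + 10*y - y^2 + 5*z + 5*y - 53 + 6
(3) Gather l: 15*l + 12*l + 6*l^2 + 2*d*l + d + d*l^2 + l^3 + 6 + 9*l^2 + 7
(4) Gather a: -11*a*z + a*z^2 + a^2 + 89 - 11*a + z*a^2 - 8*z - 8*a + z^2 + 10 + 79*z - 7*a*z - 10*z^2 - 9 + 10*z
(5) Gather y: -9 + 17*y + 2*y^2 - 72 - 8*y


(1) = a*(5*y - 2) + 5*y^2 - 7*y + 2
(2) = -y^2 + y*(5*z + 15) - 40*z - 56
(3) = d + l^3 + l^2*(d + 15) + l*(2*d + 27) + 13
(4) = a^2*(z + 1) + a*(z^2 - 18*z - 19) - 9*z^2 + 81*z + 90
(5) = 2*y^2 + 9*y - 81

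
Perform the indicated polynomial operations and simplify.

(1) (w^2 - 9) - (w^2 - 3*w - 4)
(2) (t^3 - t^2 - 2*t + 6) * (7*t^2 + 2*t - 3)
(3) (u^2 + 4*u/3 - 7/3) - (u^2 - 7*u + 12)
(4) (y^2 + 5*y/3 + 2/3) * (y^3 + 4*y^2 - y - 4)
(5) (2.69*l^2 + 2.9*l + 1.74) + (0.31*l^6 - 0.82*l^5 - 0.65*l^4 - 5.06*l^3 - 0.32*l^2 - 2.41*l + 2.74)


(1) = 3*w - 5
(2) = 7*t^5 - 5*t^4 - 19*t^3 + 41*t^2 + 18*t - 18
(3) = 25*u/3 - 43/3
(4) = y^5 + 17*y^4/3 + 19*y^3/3 - 3*y^2 - 22*y/3 - 8/3
(5) = 0.31*l^6 - 0.82*l^5 - 0.65*l^4 - 5.06*l^3 + 2.37*l^2 + 0.49*l + 4.48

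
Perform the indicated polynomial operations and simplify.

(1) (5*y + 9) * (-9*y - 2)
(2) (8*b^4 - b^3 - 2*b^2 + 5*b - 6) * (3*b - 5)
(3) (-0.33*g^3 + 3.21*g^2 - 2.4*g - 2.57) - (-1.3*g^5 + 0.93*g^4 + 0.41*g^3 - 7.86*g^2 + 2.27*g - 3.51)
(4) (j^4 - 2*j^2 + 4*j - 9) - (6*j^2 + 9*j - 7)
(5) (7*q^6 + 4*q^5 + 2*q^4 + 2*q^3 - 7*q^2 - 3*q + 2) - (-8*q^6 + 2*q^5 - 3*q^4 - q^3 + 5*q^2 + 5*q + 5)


(1) = -45*y^2 - 91*y - 18
(2) = 24*b^5 - 43*b^4 - b^3 + 25*b^2 - 43*b + 30
(3) = 1.3*g^5 - 0.93*g^4 - 0.74*g^3 + 11.07*g^2 - 4.67*g + 0.94
(4) = j^4 - 8*j^2 - 5*j - 2
(5) = 15*q^6 + 2*q^5 + 5*q^4 + 3*q^3 - 12*q^2 - 8*q - 3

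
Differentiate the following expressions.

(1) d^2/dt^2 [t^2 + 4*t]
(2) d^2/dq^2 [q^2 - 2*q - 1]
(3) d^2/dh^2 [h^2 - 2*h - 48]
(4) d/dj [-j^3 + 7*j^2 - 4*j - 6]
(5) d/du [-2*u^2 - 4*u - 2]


(1) = 2
(2) = 2
(3) = 2
(4) = -3*j^2 + 14*j - 4
(5) = -4*u - 4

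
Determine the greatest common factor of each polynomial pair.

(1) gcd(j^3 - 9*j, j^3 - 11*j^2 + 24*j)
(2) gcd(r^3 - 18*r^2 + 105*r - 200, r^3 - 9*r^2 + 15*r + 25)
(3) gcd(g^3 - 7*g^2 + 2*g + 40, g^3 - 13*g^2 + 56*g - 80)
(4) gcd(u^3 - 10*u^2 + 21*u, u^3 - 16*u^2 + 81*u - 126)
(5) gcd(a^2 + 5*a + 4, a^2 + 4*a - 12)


(1) = gcd(j*(j - 3)*(j + 3), j*(j - 8)*(j - 3)) = j^2 - 3*j
(2) = gcd((r - 8)*(r - 5)^2, (r - 5)^2*(r + 1)) = r^2 - 10*r + 25
(3) = gcd((g - 5)*(g - 4)*(g + 2), (g - 5)*(g - 4)^2) = g^2 - 9*g + 20
(4) = gcd(u*(u - 7)*(u - 3), (u - 7)*(u - 6)*(u - 3)) = u^2 - 10*u + 21
(5) = gcd((a + 1)*(a + 4), (a - 2)*(a + 6)) = 1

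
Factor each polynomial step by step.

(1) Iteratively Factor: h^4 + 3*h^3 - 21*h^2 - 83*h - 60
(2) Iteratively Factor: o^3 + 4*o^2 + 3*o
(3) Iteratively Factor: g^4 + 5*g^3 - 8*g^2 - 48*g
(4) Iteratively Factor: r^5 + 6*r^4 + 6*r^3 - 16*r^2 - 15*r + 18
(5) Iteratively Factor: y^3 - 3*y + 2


(1) = (h - 5)*(h^3 + 8*h^2 + 19*h + 12) = (h - 5)*(h + 3)*(h^2 + 5*h + 4) = (h - 5)*(h + 3)*(h + 4)*(h + 1)
(2) = (o + 1)*(o^2 + 3*o) = (o + 1)*(o + 3)*(o)
(3) = (g - 3)*(g^3 + 8*g^2 + 16*g) = (g - 3)*(g + 4)*(g^2 + 4*g) = g*(g - 3)*(g + 4)*(g + 4)
(4) = (r + 3)*(r^4 + 3*r^3 - 3*r^2 - 7*r + 6) = (r - 1)*(r + 3)*(r^3 + 4*r^2 + r - 6) = (r - 1)*(r + 2)*(r + 3)*(r^2 + 2*r - 3) = (r - 1)*(r + 2)*(r + 3)^2*(r - 1)
(5) = (y - 1)*(y^2 + y - 2) = (y - 1)*(y + 2)*(y - 1)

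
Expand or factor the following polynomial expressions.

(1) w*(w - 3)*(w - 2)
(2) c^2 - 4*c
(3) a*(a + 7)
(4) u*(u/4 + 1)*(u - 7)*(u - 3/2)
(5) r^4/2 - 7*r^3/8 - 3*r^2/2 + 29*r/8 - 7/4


(1) = w^3 - 5*w^2 + 6*w
(2) = c*(c - 4)
(3) = a^2 + 7*a
(4) = u^4/4 - 9*u^3/8 - 47*u^2/8 + 21*u/2
(5) = (r/2 + 1)*(r - 7/4)*(r - 1)^2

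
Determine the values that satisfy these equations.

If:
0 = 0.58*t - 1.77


Then:
t = 3.05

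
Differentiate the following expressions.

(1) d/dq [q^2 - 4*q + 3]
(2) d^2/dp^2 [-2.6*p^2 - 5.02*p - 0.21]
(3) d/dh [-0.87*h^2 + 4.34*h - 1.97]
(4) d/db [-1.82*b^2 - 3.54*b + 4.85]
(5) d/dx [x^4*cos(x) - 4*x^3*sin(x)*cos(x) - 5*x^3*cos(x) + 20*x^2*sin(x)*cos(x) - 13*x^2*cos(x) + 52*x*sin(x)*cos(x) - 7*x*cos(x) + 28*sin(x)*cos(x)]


(1) = 2*q - 4
(2) = -5.20000000000000
(3) = 4.34 - 1.74*h
(4) = -3.64*b - 3.54
(5) = -x^4*sin(x) + 5*x^3*sin(x) + 4*x^3*cos(x) - 4*x^3*cos(2*x) + 13*x^2*sin(x) - 6*x^2*sin(2*x) - 15*x^2*cos(x) + 20*x^2*cos(2*x) + 7*x*sin(x) + 20*x*sin(2*x) - 26*x*cos(x) + 52*x*cos(2*x) + 26*sin(2*x) - 7*cos(x) + 28*cos(2*x)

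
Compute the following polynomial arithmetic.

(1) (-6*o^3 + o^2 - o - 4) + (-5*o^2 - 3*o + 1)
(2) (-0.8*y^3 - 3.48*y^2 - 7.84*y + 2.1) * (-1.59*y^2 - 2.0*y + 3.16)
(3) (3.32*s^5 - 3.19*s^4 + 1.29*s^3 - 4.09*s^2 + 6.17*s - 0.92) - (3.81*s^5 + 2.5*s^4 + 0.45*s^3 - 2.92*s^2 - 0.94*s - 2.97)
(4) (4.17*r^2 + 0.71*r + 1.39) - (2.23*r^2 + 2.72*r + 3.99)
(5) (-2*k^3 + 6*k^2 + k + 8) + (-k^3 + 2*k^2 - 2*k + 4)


(1) = -6*o^3 - 4*o^2 - 4*o - 3
(2) = 1.272*y^5 + 7.1332*y^4 + 16.8976*y^3 + 1.3442*y^2 - 28.9744*y + 6.636
(3) = -0.49*s^5 - 5.69*s^4 + 0.84*s^3 - 1.17*s^2 + 7.11*s + 2.05
(4) = 1.94*r^2 - 2.01*r - 2.6
(5) = -3*k^3 + 8*k^2 - k + 12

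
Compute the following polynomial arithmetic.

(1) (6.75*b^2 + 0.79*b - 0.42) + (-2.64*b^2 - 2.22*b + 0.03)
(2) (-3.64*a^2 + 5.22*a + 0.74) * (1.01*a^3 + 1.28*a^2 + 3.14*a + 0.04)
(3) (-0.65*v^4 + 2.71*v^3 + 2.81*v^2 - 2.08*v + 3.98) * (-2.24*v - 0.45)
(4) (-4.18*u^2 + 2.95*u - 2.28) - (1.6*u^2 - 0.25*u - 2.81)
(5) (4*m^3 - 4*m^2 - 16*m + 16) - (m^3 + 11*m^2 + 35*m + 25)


(1) = 4.11*b^2 - 1.43*b - 0.39
(2) = -3.6764*a^5 + 0.613*a^4 - 4.0006*a^3 + 17.1924*a^2 + 2.5324*a + 0.0296
(3) = 1.456*v^5 - 5.7779*v^4 - 7.5139*v^3 + 3.3947*v^2 - 7.9792*v - 1.791
(4) = -5.78*u^2 + 3.2*u + 0.53
(5) = 3*m^3 - 15*m^2 - 51*m - 9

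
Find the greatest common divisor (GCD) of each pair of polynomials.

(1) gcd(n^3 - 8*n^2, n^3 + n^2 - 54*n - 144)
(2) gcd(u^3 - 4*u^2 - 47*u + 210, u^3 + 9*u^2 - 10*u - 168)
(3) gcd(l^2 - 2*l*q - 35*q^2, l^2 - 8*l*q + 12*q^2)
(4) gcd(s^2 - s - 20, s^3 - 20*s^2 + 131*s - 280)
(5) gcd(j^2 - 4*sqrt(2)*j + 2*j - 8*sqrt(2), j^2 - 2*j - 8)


(1) = n - 8
(2) = u + 7
(3) = gcd((l - 7*q)*(l + 5*q), (l - 6*q)*(l - 2*q)) = 1
(4) = s - 5
(5) = j + 2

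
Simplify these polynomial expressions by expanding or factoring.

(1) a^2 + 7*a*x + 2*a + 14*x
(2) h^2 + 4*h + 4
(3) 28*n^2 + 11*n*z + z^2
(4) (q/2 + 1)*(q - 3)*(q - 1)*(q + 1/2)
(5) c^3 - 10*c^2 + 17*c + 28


(1) = (a + 2)*(a + 7*x)
(2) = (h + 2)^2
(3) = (4*n + z)*(7*n + z)
(4) = q^4/2 - 3*q^3/4 - 3*q^2 + 7*q/4 + 3/2
(5) = (c - 7)*(c - 4)*(c + 1)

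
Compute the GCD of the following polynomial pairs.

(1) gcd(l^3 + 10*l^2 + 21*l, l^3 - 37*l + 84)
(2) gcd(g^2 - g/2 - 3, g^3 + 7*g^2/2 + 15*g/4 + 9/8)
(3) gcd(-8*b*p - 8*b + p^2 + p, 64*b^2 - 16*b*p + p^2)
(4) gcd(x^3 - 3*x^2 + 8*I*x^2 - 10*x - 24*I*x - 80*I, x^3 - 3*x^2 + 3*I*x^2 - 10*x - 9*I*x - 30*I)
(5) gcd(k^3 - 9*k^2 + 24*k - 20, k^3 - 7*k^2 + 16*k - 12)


(1) = l + 7
(2) = gcd((g - 2)*(g + 3/2), (g + 1/2)*(g + 3/2)^2) = g + 3/2
(3) = -8*b + p
(4) = gcd((x - 5)*(x + 2)*(x + 8*I), (x - 5)*(x + 2)*(x + 3*I)) = x^2 - 3*x - 10
(5) = k^2 - 4*k + 4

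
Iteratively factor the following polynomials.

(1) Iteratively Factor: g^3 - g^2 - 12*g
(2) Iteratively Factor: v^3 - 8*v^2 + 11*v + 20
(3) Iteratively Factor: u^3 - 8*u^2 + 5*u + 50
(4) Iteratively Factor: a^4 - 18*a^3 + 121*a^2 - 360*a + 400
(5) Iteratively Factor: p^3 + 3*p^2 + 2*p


(1) = (g)*(g^2 - g - 12) = g*(g + 3)*(g - 4)
(2) = (v - 4)*(v^2 - 4*v - 5) = (v - 5)*(v - 4)*(v + 1)
(3) = (u - 5)*(u^2 - 3*u - 10) = (u - 5)^2*(u + 2)
(4) = (a - 4)*(a^3 - 14*a^2 + 65*a - 100) = (a - 5)*(a - 4)*(a^2 - 9*a + 20) = (a - 5)*(a - 4)^2*(a - 5)
(5) = (p + 1)*(p^2 + 2*p) = p*(p + 1)*(p + 2)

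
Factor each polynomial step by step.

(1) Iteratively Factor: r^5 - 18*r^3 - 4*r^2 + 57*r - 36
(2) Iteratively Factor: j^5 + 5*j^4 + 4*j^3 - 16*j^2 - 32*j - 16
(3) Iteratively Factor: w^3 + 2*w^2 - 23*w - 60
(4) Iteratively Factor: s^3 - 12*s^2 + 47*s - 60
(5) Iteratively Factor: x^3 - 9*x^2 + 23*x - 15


(1) = (r - 1)*(r^4 + r^3 - 17*r^2 - 21*r + 36) = (r - 1)*(r + 3)*(r^3 - 2*r^2 - 11*r + 12) = (r - 1)*(r + 3)^2*(r^2 - 5*r + 4) = (r - 1)^2*(r + 3)^2*(r - 4)
(2) = (j + 1)*(j^4 + 4*j^3 - 16*j - 16) = (j + 1)*(j + 2)*(j^3 + 2*j^2 - 4*j - 8) = (j + 1)*(j + 2)^2*(j^2 - 4) = (j - 2)*(j + 1)*(j + 2)^2*(j + 2)
(3) = (w + 4)*(w^2 - 2*w - 15) = (w - 5)*(w + 4)*(w + 3)
(4) = (s - 3)*(s^2 - 9*s + 20) = (s - 4)*(s - 3)*(s - 5)
(5) = (x - 3)*(x^2 - 6*x + 5) = (x - 3)*(x - 1)*(x - 5)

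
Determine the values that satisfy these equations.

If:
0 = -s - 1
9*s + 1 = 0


Then:
No Solution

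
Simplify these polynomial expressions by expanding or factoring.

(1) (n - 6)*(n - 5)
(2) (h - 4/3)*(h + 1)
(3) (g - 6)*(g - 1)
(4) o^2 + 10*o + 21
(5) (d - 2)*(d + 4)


(1) = n^2 - 11*n + 30
(2) = h^2 - h/3 - 4/3
(3) = g^2 - 7*g + 6
(4) = (o + 3)*(o + 7)
(5) = d^2 + 2*d - 8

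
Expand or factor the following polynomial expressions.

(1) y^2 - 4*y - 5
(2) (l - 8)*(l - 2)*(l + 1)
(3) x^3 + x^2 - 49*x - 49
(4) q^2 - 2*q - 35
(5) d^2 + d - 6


(1) = (y - 5)*(y + 1)
(2) = l^3 - 9*l^2 + 6*l + 16
(3) = (x - 7)*(x + 1)*(x + 7)
(4) = (q - 7)*(q + 5)
(5) = (d - 2)*(d + 3)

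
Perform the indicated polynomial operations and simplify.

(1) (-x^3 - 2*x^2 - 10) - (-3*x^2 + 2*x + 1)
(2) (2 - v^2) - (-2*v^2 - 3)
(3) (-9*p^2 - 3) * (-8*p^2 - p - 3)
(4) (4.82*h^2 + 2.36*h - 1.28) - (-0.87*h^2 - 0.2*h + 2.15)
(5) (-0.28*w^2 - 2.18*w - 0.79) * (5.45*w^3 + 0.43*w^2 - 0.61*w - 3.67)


(1) = -x^3 + x^2 - 2*x - 11
(2) = v^2 + 5
(3) = 72*p^4 + 9*p^3 + 51*p^2 + 3*p + 9
(4) = 5.69*h^2 + 2.56*h - 3.43
(5) = -1.526*w^5 - 12.0014*w^4 - 5.0721*w^3 + 2.0177*w^2 + 8.4825*w + 2.8993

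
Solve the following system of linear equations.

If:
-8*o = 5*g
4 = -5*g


Then:
g = -4/5
o = 1/2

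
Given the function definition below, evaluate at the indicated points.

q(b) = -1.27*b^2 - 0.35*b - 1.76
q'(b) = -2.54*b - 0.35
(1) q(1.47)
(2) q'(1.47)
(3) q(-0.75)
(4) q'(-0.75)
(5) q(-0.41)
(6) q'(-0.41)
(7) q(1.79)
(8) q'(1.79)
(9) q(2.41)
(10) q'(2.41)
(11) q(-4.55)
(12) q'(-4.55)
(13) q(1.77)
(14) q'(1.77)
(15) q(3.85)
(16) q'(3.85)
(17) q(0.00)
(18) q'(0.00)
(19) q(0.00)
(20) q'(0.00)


(1) = -5.02
(2) = -4.08
(3) = -2.21
(4) = 1.56
(5) = -1.83
(6) = 0.69
(7) = -6.46
(8) = -4.90
(9) = -9.98
(10) = -6.47
(11) = -26.46
(12) = 11.21
(13) = -6.36
(14) = -4.85
(15) = -21.93
(16) = -10.13
(17) = -1.76
(18) = -0.35
(19) = -1.76
(20) = -0.35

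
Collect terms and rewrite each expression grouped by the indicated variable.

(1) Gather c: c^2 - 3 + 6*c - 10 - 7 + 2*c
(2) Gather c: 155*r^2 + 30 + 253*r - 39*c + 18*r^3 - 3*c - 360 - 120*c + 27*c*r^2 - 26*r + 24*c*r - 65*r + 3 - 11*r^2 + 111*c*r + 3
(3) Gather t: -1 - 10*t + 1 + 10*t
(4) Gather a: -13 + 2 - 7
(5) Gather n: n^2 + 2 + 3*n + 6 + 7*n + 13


(1) = c^2 + 8*c - 20
(2) = c*(27*r^2 + 135*r - 162) + 18*r^3 + 144*r^2 + 162*r - 324
(3) = 0
(4) = -18
(5) = n^2 + 10*n + 21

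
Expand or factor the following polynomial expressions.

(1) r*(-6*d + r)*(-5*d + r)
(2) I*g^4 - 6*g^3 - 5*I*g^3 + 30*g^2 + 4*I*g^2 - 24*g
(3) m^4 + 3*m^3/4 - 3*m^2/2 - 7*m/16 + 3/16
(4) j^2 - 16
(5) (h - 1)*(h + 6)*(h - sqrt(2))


(1) = 30*d^2*r - 11*d*r^2 + r^3
(2) = g*(g - 4)*(g + 6*I)*(I*g - I)
(3) = (m - 1)*(m - 1/4)*(m + 1/2)*(m + 3/2)
(4) = (j - 4)*(j + 4)
(5) = h^3 - sqrt(2)*h^2 + 5*h^2 - 5*sqrt(2)*h - 6*h + 6*sqrt(2)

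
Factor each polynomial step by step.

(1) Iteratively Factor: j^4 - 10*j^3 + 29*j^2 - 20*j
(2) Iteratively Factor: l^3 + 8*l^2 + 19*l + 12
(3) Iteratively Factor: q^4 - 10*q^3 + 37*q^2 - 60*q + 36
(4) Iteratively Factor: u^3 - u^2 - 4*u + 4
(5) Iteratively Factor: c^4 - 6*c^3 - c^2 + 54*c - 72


(1) = (j)*(j^3 - 10*j^2 + 29*j - 20) = j*(j - 1)*(j^2 - 9*j + 20) = j*(j - 4)*(j - 1)*(j - 5)
(2) = (l + 1)*(l^2 + 7*l + 12) = (l + 1)*(l + 3)*(l + 4)
(3) = (q - 2)*(q^3 - 8*q^2 + 21*q - 18) = (q - 2)^2*(q^2 - 6*q + 9) = (q - 3)*(q - 2)^2*(q - 3)
(4) = (u - 1)*(u^2 - 4) = (u - 2)*(u - 1)*(u + 2)
(5) = (c + 3)*(c^3 - 9*c^2 + 26*c - 24) = (c - 4)*(c + 3)*(c^2 - 5*c + 6) = (c - 4)*(c - 3)*(c + 3)*(c - 2)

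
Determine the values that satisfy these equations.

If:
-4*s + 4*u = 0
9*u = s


Then:
s = 0
u = 0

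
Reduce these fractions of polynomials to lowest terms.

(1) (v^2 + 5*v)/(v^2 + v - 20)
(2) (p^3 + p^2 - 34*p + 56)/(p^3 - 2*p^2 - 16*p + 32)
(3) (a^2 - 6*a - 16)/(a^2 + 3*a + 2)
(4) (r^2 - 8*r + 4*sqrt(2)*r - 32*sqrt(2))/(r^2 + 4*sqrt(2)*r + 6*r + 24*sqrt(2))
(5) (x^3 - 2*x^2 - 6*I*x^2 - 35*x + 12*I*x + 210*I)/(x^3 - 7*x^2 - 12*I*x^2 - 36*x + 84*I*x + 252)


(1) = v/(v - 4)
(2) = (p + 7)/(p + 4)
(3) = (a - 8)/(a + 1)
(4) = (r - 8)/(r + 6)
(5) = (x + 5)/(x - 6*I)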